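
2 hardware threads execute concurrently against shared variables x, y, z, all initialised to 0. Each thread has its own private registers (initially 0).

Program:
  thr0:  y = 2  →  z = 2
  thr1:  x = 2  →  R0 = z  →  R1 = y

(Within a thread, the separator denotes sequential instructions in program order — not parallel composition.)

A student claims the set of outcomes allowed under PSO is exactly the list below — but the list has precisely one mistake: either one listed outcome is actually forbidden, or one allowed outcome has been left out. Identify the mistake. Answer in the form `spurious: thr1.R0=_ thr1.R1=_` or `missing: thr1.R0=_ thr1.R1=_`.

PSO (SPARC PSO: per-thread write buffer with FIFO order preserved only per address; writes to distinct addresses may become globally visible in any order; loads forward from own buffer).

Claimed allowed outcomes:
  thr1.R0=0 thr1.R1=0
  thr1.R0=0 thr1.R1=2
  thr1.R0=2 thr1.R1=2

missing: thr1.R0=2 thr1.R1=0

outcome vector order: (thr1.R0,thr1.R1)
[PSO] allowed = {00 02 20 22}
PSO∖claimed = {20}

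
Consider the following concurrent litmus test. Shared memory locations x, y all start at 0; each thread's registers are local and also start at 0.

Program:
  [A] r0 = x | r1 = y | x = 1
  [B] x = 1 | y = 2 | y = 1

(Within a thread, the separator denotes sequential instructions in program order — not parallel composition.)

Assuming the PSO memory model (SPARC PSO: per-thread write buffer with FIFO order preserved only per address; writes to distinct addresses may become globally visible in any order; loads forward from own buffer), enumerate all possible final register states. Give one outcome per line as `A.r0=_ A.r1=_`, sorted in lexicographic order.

A.r0=0 A.r1=0
A.r0=0 A.r1=1
A.r0=0 A.r1=2
A.r0=1 A.r1=0
A.r0=1 A.r1=1
A.r0=1 A.r1=2

outcome vector order: (A.r0,A.r1)
|PSO outcomes| = 6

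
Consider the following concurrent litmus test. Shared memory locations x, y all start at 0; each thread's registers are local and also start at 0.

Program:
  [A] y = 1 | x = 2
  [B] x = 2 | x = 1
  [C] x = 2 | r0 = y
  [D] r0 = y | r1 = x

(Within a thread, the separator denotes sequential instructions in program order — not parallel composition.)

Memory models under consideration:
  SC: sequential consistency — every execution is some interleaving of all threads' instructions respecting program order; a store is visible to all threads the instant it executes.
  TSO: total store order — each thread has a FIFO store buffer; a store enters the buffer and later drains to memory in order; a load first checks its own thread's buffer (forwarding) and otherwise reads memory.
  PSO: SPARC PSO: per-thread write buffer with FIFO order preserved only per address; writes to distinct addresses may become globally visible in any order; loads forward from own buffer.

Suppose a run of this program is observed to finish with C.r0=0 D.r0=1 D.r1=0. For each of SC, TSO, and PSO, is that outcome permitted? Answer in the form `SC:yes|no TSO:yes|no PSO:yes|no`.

SC:no TSO:yes PSO:yes

outcome vector order: (C.r0,D.r0,D.r1)
[SC] allowed = {(0,0,0), (0,0,1), (0,0,2), (0,1,1), (0,1,2), (1,0,0), (1,0,1), (1,0,2), (1,1,0), (1,1,1), (1,1,2)}
[TSO] allowed = {(0,0,0), (0,0,1), (0,0,2), (0,1,0), (0,1,1), (0,1,2), (1,0,0), (1,0,1), (1,0,2), (1,1,0), (1,1,1), (1,1,2)}
[PSO] allowed = {(0,0,0), (0,0,1), (0,0,2), (0,1,0), (0,1,1), (0,1,2), (1,0,0), (1,0,1), (1,0,2), (1,1,0), (1,1,1), (1,1,2)}
target (0,1,0) ∈ {TSO,PSO}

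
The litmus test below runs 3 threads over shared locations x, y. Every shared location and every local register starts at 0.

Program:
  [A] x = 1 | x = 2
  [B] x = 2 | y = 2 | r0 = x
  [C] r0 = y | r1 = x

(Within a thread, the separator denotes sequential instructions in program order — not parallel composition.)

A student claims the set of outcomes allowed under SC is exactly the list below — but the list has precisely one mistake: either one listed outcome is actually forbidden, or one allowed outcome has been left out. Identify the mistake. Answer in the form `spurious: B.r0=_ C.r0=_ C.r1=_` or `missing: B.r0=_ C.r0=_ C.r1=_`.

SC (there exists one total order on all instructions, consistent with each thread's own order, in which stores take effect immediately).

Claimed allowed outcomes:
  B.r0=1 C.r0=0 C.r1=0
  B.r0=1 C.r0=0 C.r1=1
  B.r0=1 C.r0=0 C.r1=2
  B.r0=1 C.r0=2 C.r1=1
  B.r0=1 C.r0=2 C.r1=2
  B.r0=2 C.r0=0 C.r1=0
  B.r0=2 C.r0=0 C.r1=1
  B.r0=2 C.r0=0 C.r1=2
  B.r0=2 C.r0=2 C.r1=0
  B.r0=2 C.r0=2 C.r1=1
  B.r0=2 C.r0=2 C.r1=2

spurious: B.r0=2 C.r0=2 C.r1=0

outcome vector order: (B.r0,C.r0,C.r1)
SC: 10 outcomes — {100 101 102 121 122 200 201 202 221 222}
claimed∖SC = {220}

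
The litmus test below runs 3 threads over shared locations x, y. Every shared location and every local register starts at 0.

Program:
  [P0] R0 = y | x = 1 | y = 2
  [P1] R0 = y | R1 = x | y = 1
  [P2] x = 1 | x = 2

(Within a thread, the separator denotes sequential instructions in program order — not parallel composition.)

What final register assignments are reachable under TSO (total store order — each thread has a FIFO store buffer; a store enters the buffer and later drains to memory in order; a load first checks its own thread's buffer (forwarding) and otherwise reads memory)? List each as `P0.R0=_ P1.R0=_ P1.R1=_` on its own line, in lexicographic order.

P0.R0=0 P1.R0=0 P1.R1=0
P0.R0=0 P1.R0=0 P1.R1=1
P0.R0=0 P1.R0=0 P1.R1=2
P0.R0=0 P1.R0=2 P1.R1=1
P0.R0=0 P1.R0=2 P1.R1=2
P0.R0=1 P1.R0=0 P1.R1=0
P0.R0=1 P1.R0=0 P1.R1=1
P0.R0=1 P1.R0=0 P1.R1=2

outcome vector order: (P0.R0,P1.R0,P1.R1)
|TSO outcomes| = 8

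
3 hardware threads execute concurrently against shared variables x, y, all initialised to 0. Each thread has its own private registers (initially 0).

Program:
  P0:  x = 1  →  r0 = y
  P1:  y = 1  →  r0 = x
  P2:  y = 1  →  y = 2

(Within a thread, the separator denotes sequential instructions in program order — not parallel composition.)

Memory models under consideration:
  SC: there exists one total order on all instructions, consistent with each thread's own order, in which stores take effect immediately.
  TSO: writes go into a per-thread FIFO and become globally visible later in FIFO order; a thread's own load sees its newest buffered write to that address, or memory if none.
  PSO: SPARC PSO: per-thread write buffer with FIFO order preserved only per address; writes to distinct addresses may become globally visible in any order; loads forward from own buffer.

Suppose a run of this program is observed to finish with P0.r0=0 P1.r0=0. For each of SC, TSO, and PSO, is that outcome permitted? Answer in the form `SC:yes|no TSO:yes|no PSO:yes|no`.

outcome vector order: (P0.r0,P1.r0)
under SC → 01 10 11 20 21
under TSO → 00 01 10 11 20 21
under PSO → 00 01 10 11 20 21
target 00 ∈ {TSO,PSO}

SC:no TSO:yes PSO:yes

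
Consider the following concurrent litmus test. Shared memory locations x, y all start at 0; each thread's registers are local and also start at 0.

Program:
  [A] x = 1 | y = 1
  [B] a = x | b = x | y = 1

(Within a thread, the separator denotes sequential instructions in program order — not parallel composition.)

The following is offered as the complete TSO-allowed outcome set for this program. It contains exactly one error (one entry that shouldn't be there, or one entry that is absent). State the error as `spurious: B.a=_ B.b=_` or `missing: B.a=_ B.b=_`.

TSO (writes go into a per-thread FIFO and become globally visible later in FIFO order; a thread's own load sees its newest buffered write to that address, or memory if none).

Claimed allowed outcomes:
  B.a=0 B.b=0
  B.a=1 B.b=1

missing: B.a=0 B.b=1

outcome vector order: (B.a,B.b)
under TSO → 0/0, 0/1, 1/1
TSO∖claimed = {0/1}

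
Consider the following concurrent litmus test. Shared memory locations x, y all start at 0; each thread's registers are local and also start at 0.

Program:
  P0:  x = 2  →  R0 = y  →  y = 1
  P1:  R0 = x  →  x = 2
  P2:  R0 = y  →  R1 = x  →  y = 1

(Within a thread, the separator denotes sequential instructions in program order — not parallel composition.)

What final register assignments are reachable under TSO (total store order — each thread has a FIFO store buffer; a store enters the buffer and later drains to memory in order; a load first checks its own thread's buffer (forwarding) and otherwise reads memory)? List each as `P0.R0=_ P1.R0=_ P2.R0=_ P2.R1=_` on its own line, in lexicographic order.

outcome vector order: (P0.R0,P1.R0,P2.R0,P2.R1)
|TSO outcomes| = 10

P0.R0=0 P1.R0=0 P2.R0=0 P2.R1=0
P0.R0=0 P1.R0=0 P2.R0=0 P2.R1=2
P0.R0=0 P1.R0=0 P2.R0=1 P2.R1=2
P0.R0=0 P1.R0=2 P2.R0=0 P2.R1=0
P0.R0=0 P1.R0=2 P2.R0=0 P2.R1=2
P0.R0=0 P1.R0=2 P2.R0=1 P2.R1=2
P0.R0=1 P1.R0=0 P2.R0=0 P2.R1=0
P0.R0=1 P1.R0=0 P2.R0=0 P2.R1=2
P0.R0=1 P1.R0=2 P2.R0=0 P2.R1=0
P0.R0=1 P1.R0=2 P2.R0=0 P2.R1=2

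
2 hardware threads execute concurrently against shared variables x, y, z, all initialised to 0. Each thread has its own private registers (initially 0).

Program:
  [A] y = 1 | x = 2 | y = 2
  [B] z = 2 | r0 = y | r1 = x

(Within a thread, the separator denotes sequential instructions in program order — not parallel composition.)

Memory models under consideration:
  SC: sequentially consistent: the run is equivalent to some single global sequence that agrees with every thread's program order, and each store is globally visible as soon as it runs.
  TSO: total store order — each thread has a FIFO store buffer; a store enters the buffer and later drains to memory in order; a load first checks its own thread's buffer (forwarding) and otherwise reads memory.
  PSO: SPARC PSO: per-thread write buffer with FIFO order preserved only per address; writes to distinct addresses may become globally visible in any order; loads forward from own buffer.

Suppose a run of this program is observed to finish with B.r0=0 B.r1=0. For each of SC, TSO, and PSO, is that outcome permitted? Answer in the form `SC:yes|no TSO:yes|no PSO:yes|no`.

SC:yes TSO:yes PSO:yes

outcome vector order: (B.r0,B.r1)
under SC → <0 0>, <0 2>, <1 0>, <1 2>, <2 2>
under TSO → <0 0>, <0 2>, <1 0>, <1 2>, <2 2>
under PSO → <0 0>, <0 2>, <1 0>, <1 2>, <2 0>, <2 2>
target <0 0> ∈ {SC,TSO,PSO}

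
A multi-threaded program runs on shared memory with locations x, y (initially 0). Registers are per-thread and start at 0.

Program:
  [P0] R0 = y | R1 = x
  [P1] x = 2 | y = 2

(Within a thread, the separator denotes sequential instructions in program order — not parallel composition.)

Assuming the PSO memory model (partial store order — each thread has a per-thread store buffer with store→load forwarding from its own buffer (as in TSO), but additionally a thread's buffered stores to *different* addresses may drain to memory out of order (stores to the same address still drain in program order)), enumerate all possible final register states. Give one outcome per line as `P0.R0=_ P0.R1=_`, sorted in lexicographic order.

P0.R0=0 P0.R1=0
P0.R0=0 P0.R1=2
P0.R0=2 P0.R1=0
P0.R0=2 P0.R1=2

outcome vector order: (P0.R0,P0.R1)
|PSO outcomes| = 4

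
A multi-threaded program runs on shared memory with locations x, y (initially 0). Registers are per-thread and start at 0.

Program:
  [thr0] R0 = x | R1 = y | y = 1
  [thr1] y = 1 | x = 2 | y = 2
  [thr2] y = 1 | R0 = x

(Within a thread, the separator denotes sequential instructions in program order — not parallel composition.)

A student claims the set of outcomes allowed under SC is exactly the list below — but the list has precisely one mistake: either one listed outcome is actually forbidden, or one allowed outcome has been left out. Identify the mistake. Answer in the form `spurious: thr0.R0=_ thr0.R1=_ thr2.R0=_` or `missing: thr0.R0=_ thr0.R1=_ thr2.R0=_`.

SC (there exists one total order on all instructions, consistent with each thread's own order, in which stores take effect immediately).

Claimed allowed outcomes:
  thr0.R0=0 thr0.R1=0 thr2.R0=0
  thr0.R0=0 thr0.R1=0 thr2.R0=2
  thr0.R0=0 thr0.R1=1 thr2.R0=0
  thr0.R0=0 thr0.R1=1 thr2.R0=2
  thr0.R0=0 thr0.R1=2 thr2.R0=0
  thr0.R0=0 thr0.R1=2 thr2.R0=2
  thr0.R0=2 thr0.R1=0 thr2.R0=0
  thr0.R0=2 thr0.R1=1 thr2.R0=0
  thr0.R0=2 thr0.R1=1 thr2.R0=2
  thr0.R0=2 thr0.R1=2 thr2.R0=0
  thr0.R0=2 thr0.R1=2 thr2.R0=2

outcome vector order: (thr0.R0,thr0.R1,thr2.R0)
SC (10): 000; 002; 010; 012; 020; 022; 210; 212; 220; 222
claimed∖SC = {200}

spurious: thr0.R0=2 thr0.R1=0 thr2.R0=0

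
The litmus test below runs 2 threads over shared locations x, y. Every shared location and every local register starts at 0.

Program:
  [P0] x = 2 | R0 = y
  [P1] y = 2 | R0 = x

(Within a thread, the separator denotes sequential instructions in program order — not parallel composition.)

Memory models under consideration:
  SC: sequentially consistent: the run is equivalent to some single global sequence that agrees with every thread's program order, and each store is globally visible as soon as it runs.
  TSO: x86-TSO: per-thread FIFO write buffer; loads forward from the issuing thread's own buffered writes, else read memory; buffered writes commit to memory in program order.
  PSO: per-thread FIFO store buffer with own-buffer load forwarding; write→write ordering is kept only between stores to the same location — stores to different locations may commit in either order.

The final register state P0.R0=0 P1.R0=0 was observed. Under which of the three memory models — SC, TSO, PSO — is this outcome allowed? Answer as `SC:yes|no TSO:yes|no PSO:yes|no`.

SC:no TSO:yes PSO:yes

outcome vector order: (P0.R0,P1.R0)
under SC → <0 2> <2 0> <2 2>
under TSO → <0 0> <0 2> <2 0> <2 2>
under PSO → <0 0> <0 2> <2 0> <2 2>
target <0 0> ∈ {TSO,PSO}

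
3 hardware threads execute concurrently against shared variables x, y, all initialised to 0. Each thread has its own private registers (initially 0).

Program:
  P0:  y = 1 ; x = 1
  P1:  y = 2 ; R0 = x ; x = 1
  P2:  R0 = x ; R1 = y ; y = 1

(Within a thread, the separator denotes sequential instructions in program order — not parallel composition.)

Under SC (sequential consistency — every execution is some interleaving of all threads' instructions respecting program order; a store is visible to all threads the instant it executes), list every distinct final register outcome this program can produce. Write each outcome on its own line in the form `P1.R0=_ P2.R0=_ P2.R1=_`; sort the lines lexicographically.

outcome vector order: (P1.R0,P2.R0,P2.R1)
|SC outcomes| = 10

P1.R0=0 P2.R0=0 P2.R1=0
P1.R0=0 P2.R0=0 P2.R1=1
P1.R0=0 P2.R0=0 P2.R1=2
P1.R0=0 P2.R0=1 P2.R1=1
P1.R0=0 P2.R0=1 P2.R1=2
P1.R0=1 P2.R0=0 P2.R1=0
P1.R0=1 P2.R0=0 P2.R1=1
P1.R0=1 P2.R0=0 P2.R1=2
P1.R0=1 P2.R0=1 P2.R1=1
P1.R0=1 P2.R0=1 P2.R1=2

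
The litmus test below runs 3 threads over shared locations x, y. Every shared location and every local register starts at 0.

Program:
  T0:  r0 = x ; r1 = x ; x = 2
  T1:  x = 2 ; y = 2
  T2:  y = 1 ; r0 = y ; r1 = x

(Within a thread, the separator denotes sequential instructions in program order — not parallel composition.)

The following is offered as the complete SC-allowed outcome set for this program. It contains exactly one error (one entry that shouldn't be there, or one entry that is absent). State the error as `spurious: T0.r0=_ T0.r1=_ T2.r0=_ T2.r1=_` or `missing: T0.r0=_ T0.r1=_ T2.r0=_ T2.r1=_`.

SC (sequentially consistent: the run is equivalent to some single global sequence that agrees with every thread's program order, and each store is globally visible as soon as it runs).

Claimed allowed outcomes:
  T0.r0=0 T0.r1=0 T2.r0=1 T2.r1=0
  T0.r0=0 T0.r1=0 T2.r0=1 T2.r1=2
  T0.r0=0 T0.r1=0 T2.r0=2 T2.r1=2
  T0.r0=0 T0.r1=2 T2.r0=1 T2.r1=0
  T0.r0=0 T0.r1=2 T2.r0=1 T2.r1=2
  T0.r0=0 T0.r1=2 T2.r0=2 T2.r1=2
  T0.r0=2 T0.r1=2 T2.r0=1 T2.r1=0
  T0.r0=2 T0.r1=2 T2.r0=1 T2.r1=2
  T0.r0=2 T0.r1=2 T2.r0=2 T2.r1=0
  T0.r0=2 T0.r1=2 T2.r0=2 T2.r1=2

spurious: T0.r0=2 T0.r1=2 T2.r0=2 T2.r1=0

outcome vector order: (T0.r0,T0.r1,T2.r0,T2.r1)
SC: 9 outcomes — {<0 0 1 0>, <0 0 1 2>, <0 0 2 2>, <0 2 1 0>, <0 2 1 2>, <0 2 2 2>, <2 2 1 0>, <2 2 1 2>, <2 2 2 2>}
claimed∖SC = {<2 2 2 0>}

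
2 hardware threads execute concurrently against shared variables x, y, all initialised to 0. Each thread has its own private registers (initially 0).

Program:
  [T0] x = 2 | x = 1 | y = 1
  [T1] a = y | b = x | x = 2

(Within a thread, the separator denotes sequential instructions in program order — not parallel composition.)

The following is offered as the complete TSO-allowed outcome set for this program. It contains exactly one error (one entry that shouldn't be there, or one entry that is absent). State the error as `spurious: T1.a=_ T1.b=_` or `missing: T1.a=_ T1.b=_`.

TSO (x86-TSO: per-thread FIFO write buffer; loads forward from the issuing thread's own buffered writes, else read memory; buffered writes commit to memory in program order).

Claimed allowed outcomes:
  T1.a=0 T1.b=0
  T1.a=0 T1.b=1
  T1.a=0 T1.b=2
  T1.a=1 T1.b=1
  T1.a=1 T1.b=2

spurious: T1.a=1 T1.b=2

outcome vector order: (T1.a,T1.b)
TSO: 4 outcomes — {<0 0>, <0 1>, <0 2>, <1 1>}
claimed∖TSO = {<1 2>}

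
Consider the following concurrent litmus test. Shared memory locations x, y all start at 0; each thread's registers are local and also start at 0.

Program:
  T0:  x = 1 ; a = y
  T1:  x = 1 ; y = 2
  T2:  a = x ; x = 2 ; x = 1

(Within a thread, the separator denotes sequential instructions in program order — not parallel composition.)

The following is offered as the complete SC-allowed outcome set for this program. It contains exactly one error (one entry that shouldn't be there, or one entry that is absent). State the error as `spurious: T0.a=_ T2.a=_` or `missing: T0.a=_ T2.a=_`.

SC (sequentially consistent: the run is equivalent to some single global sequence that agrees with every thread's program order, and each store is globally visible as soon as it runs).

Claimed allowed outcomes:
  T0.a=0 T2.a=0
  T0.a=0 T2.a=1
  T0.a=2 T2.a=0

outcome vector order: (T0.a,T2.a)
SC: 4 outcomes — {00; 01; 20; 21}
SC∖claimed = {21}

missing: T0.a=2 T2.a=1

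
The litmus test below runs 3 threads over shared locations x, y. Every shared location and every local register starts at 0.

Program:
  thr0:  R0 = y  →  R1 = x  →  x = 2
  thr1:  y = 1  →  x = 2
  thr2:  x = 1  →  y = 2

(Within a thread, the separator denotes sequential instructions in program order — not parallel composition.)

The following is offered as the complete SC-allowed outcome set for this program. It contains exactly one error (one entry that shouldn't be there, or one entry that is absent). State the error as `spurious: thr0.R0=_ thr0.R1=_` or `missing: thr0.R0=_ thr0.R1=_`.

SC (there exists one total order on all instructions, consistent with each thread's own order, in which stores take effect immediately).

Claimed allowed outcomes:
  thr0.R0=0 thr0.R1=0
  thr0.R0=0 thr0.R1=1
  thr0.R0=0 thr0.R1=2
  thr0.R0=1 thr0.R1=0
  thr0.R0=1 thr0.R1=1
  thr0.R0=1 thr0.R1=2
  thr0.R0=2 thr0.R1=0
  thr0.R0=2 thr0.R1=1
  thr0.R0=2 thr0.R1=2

outcome vector order: (thr0.R0,thr0.R1)
under SC → 00; 01; 02; 10; 11; 12; 21; 22
claimed∖SC = {20}

spurious: thr0.R0=2 thr0.R1=0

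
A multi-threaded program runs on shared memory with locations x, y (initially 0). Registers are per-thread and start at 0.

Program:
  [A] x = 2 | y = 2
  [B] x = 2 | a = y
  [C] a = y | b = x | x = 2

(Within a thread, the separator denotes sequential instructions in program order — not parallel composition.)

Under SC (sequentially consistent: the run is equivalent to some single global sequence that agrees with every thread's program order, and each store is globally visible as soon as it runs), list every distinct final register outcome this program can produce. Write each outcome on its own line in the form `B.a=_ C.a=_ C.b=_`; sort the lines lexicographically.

B.a=0 C.a=0 C.b=0
B.a=0 C.a=0 C.b=2
B.a=0 C.a=2 C.b=2
B.a=2 C.a=0 C.b=0
B.a=2 C.a=0 C.b=2
B.a=2 C.a=2 C.b=2

outcome vector order: (B.a,C.a,C.b)
|SC outcomes| = 6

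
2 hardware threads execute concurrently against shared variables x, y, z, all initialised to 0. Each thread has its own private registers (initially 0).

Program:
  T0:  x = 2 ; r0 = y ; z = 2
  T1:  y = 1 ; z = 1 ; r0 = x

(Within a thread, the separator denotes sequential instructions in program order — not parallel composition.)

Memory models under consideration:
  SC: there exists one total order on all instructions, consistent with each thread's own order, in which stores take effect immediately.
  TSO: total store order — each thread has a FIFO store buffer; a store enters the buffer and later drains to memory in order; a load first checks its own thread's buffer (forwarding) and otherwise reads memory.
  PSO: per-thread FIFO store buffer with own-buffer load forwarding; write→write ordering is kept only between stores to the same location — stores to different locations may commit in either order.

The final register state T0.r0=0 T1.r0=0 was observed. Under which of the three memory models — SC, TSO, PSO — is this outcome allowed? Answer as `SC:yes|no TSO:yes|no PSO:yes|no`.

outcome vector order: (T0.r0,T1.r0)
under SC → (0,2) (1,0) (1,2)
under TSO → (0,0) (0,2) (1,0) (1,2)
under PSO → (0,0) (0,2) (1,0) (1,2)
target (0,0) ∈ {TSO,PSO}

SC:no TSO:yes PSO:yes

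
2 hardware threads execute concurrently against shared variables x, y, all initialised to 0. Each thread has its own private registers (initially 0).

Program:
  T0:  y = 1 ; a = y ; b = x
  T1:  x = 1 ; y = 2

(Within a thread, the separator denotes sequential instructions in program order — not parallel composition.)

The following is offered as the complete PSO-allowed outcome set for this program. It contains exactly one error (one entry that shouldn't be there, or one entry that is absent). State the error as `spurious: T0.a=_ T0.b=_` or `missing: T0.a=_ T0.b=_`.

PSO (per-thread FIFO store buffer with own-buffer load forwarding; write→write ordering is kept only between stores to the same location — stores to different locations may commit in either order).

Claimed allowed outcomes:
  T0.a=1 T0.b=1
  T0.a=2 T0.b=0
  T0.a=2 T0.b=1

outcome vector order: (T0.a,T0.b)
[PSO] allowed = {1/0 1/1 2/0 2/1}
PSO∖claimed = {1/0}

missing: T0.a=1 T0.b=0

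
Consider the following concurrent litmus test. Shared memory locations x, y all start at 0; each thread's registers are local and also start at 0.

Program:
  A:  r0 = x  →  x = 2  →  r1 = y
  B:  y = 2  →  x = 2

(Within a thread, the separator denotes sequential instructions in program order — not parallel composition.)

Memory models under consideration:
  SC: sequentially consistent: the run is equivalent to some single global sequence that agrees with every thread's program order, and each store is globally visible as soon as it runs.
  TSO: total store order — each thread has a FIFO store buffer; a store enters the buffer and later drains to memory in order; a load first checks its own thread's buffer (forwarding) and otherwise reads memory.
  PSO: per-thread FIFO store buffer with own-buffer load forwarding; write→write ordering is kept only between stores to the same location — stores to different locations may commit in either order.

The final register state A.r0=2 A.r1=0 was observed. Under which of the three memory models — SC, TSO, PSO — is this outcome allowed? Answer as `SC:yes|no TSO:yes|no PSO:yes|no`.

outcome vector order: (A.r0,A.r1)
SC: 3 outcomes — {0/0, 0/2, 2/2}
TSO: 3 outcomes — {0/0, 0/2, 2/2}
PSO: 4 outcomes — {0/0, 0/2, 2/0, 2/2}
target 2/0 ∈ {PSO}

SC:no TSO:no PSO:yes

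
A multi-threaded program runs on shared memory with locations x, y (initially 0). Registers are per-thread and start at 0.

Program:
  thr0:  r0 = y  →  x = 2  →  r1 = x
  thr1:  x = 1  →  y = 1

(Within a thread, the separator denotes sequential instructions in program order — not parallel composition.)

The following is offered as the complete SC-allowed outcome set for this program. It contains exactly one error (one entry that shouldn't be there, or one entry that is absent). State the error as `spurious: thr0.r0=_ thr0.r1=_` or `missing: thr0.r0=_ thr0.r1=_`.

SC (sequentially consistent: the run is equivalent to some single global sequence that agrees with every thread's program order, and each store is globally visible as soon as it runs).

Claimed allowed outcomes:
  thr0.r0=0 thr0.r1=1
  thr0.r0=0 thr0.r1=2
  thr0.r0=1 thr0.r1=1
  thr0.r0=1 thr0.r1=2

outcome vector order: (thr0.r0,thr0.r1)
under SC → (0,1) (0,2) (1,2)
claimed∖SC = {(1,1)}

spurious: thr0.r0=1 thr0.r1=1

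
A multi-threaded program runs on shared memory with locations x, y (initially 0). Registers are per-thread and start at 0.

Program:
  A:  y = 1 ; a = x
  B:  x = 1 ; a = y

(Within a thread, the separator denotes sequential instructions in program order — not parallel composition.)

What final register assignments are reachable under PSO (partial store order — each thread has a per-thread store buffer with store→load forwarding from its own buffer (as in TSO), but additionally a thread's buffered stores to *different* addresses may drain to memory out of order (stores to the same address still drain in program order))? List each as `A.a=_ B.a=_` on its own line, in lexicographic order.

A.a=0 B.a=0
A.a=0 B.a=1
A.a=1 B.a=0
A.a=1 B.a=1

outcome vector order: (A.a,B.a)
|PSO outcomes| = 4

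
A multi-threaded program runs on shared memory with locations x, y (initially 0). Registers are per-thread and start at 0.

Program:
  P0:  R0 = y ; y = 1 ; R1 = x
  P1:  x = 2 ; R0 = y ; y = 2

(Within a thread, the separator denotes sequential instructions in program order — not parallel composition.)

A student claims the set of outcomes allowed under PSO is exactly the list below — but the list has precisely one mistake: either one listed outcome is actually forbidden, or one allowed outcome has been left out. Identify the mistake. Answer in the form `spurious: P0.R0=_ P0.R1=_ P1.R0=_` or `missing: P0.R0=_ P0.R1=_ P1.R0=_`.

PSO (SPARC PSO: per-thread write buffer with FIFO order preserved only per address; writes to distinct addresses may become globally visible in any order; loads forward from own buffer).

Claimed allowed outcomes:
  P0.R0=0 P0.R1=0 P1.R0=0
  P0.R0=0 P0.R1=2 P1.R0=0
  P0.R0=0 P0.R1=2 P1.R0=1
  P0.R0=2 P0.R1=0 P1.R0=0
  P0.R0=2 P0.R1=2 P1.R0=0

missing: P0.R0=0 P0.R1=0 P1.R0=1

outcome vector order: (P0.R0,P0.R1,P1.R0)
[PSO] allowed = {(0,0,0), (0,0,1), (0,2,0), (0,2,1), (2,0,0), (2,2,0)}
PSO∖claimed = {(0,0,1)}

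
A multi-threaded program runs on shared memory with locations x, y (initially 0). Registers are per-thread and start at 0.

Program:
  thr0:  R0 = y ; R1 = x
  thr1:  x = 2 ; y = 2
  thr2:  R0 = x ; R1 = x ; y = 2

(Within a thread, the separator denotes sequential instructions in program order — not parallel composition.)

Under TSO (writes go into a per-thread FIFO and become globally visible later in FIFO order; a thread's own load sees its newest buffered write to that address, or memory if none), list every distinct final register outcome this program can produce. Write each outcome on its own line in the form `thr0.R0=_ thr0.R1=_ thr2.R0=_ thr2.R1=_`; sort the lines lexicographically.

thr0.R0=0 thr0.R1=0 thr2.R0=0 thr2.R1=0
thr0.R0=0 thr0.R1=0 thr2.R0=0 thr2.R1=2
thr0.R0=0 thr0.R1=0 thr2.R0=2 thr2.R1=2
thr0.R0=0 thr0.R1=2 thr2.R0=0 thr2.R1=0
thr0.R0=0 thr0.R1=2 thr2.R0=0 thr2.R1=2
thr0.R0=0 thr0.R1=2 thr2.R0=2 thr2.R1=2
thr0.R0=2 thr0.R1=0 thr2.R0=0 thr2.R1=0
thr0.R0=2 thr0.R1=2 thr2.R0=0 thr2.R1=0
thr0.R0=2 thr0.R1=2 thr2.R0=0 thr2.R1=2
thr0.R0=2 thr0.R1=2 thr2.R0=2 thr2.R1=2

outcome vector order: (thr0.R0,thr0.R1,thr2.R0,thr2.R1)
|TSO outcomes| = 10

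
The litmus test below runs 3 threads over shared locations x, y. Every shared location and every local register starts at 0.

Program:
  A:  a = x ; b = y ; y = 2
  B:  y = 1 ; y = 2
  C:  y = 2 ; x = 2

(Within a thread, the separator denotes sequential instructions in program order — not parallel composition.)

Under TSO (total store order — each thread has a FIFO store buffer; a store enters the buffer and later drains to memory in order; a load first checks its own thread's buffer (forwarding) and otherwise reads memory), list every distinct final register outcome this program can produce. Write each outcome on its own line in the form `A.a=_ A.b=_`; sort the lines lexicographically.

outcome vector order: (A.a,A.b)
|TSO outcomes| = 5

A.a=0 A.b=0
A.a=0 A.b=1
A.a=0 A.b=2
A.a=2 A.b=1
A.a=2 A.b=2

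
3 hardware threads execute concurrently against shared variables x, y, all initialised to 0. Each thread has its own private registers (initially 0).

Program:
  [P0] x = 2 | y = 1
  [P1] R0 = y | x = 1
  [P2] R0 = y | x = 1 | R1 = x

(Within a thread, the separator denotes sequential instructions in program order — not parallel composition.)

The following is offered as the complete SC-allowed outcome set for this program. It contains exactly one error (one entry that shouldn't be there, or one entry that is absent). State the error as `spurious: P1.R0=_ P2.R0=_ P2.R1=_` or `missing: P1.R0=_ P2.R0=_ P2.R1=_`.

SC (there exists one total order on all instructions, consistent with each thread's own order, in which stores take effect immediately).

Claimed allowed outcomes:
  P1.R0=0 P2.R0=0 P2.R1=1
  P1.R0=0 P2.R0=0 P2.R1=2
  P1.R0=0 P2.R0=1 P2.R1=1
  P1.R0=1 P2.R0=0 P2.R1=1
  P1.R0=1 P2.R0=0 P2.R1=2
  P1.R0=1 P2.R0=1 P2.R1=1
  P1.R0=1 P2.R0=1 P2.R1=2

spurious: P1.R0=1 P2.R0=1 P2.R1=2

outcome vector order: (P1.R0,P2.R0,P2.R1)
[SC] allowed = {0/0/1, 0/0/2, 0/1/1, 1/0/1, 1/0/2, 1/1/1}
claimed∖SC = {1/1/2}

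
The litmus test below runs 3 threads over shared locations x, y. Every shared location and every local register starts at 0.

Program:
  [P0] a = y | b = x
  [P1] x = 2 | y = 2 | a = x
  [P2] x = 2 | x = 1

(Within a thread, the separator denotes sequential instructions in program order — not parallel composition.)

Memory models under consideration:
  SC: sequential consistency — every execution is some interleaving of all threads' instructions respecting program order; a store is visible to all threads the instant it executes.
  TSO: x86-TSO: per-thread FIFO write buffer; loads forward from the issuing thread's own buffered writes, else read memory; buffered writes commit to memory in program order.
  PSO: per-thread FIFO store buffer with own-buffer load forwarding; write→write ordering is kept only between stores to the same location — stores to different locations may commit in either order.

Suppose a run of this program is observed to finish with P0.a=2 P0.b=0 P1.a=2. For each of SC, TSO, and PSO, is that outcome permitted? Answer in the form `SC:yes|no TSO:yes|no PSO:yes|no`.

outcome vector order: (P0.a,P0.b,P1.a)
SC: 10 outcomes — {0/0/1 0/0/2 0/1/1 0/1/2 0/2/1 0/2/2 2/1/1 2/1/2 2/2/1 2/2/2}
TSO: 10 outcomes — {0/0/1 0/0/2 0/1/1 0/1/2 0/2/1 0/2/2 2/1/1 2/1/2 2/2/1 2/2/2}
PSO: 12 outcomes — {0/0/1 0/0/2 0/1/1 0/1/2 0/2/1 0/2/2 2/0/1 2/0/2 2/1/1 2/1/2 2/2/1 2/2/2}
target 2/0/2 ∈ {PSO}

SC:no TSO:no PSO:yes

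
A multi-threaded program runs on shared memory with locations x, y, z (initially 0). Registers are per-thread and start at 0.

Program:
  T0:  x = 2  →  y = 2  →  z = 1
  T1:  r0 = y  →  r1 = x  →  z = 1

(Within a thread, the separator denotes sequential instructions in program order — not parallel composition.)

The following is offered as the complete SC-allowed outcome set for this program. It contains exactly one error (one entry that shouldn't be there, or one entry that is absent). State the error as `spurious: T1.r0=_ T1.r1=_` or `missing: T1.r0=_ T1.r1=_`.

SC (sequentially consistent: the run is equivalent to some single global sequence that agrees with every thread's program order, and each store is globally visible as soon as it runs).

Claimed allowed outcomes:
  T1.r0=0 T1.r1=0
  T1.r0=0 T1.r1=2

missing: T1.r0=2 T1.r1=2

outcome vector order: (T1.r0,T1.r1)
[SC] allowed = {0/0, 0/2, 2/2}
SC∖claimed = {2/2}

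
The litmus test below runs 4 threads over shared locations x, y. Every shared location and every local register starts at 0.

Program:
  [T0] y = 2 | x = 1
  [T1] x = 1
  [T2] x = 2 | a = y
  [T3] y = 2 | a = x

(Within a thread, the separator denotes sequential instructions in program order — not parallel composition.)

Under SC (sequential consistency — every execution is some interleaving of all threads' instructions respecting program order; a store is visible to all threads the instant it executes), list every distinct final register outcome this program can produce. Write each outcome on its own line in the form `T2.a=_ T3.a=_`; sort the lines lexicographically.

outcome vector order: (T2.a,T3.a)
|SC outcomes| = 5

T2.a=0 T3.a=1
T2.a=0 T3.a=2
T2.a=2 T3.a=0
T2.a=2 T3.a=1
T2.a=2 T3.a=2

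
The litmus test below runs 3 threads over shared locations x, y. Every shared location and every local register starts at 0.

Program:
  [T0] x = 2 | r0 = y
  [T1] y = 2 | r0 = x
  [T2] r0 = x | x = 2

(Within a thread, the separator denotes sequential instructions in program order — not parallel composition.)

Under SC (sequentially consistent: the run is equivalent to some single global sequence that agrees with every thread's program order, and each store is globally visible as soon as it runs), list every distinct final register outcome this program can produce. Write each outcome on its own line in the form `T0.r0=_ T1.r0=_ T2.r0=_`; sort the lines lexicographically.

outcome vector order: (T0.r0,T1.r0,T2.r0)
|SC outcomes| = 6

T0.r0=0 T1.r0=2 T2.r0=0
T0.r0=0 T1.r0=2 T2.r0=2
T0.r0=2 T1.r0=0 T2.r0=0
T0.r0=2 T1.r0=0 T2.r0=2
T0.r0=2 T1.r0=2 T2.r0=0
T0.r0=2 T1.r0=2 T2.r0=2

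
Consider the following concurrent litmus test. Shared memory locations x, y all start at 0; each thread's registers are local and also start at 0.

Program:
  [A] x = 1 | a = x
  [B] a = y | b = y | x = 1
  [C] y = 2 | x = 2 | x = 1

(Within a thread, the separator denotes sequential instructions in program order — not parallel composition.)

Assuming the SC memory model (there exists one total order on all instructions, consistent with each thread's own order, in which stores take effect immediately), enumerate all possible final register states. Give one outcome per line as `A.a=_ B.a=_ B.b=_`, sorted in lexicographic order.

outcome vector order: (A.a,B.a,B.b)
|SC outcomes| = 6

A.a=1 B.a=0 B.b=0
A.a=1 B.a=0 B.b=2
A.a=1 B.a=2 B.b=2
A.a=2 B.a=0 B.b=0
A.a=2 B.a=0 B.b=2
A.a=2 B.a=2 B.b=2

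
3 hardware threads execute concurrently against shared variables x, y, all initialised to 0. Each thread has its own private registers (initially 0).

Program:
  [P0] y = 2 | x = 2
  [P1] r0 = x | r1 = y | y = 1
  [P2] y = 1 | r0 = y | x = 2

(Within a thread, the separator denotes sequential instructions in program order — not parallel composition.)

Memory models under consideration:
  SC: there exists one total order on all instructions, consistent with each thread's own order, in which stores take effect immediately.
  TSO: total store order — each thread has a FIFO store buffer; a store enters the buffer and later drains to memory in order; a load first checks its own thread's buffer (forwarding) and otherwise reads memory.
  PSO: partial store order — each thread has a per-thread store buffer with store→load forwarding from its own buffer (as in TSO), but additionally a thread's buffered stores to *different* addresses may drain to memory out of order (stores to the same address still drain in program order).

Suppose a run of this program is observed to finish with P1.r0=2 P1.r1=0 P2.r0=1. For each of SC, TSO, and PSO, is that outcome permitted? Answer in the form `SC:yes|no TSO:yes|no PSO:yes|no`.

SC:no TSO:no PSO:yes

outcome vector order: (P1.r0,P1.r1,P2.r0)
under SC → <0 0 1>, <0 0 2>, <0 1 1>, <0 1 2>, <0 2 1>, <0 2 2>, <2 1 1>, <2 2 1>, <2 2 2>
under TSO → <0 0 1>, <0 0 2>, <0 1 1>, <0 1 2>, <0 2 1>, <0 2 2>, <2 1 1>, <2 2 1>, <2 2 2>
under PSO → <0 0 1>, <0 0 2>, <0 1 1>, <0 1 2>, <0 2 1>, <0 2 2>, <2 0 1>, <2 0 2>, <2 1 1>, <2 1 2>, <2 2 1>, <2 2 2>
target <2 0 1> ∈ {PSO}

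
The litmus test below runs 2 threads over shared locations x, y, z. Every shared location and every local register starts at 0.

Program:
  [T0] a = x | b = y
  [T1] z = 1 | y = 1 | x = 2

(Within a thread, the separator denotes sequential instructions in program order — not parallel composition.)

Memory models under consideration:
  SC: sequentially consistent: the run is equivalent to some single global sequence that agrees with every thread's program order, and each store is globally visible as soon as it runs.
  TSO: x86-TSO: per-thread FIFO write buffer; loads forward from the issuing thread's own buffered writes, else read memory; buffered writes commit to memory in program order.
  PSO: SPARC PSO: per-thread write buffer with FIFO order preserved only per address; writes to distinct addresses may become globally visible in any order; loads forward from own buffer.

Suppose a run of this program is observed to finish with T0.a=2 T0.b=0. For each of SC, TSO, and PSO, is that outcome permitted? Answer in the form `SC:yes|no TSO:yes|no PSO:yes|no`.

SC:no TSO:no PSO:yes

outcome vector order: (T0.a,T0.b)
[SC] allowed = {00, 01, 21}
[TSO] allowed = {00, 01, 21}
[PSO] allowed = {00, 01, 20, 21}
target 20 ∈ {PSO}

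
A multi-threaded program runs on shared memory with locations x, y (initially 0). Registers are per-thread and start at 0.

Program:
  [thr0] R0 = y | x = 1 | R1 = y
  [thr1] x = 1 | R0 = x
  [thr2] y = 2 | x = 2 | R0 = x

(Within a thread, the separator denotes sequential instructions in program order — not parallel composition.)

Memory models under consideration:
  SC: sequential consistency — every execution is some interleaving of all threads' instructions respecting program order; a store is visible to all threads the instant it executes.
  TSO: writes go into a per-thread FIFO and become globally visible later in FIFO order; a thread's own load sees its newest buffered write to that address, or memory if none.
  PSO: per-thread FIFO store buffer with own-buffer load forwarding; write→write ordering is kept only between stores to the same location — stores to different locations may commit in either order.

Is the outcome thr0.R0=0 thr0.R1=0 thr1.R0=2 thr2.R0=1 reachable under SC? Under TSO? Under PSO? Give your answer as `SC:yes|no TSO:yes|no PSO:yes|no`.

outcome vector order: (thr0.R0,thr0.R1,thr1.R0,thr2.R0)
SC (11): 0011; 0012; 0022; 0211; 0212; 0221; 0222; 2211; 2212; 2221; 2222
TSO (12): 0011; 0012; 0021; 0022; 0211; 0212; 0221; 0222; 2211; 2212; 2221; 2222
PSO (12): 0011; 0012; 0021; 0022; 0211; 0212; 0221; 0222; 2211; 2212; 2221; 2222
target 0021 ∈ {TSO,PSO}

SC:no TSO:yes PSO:yes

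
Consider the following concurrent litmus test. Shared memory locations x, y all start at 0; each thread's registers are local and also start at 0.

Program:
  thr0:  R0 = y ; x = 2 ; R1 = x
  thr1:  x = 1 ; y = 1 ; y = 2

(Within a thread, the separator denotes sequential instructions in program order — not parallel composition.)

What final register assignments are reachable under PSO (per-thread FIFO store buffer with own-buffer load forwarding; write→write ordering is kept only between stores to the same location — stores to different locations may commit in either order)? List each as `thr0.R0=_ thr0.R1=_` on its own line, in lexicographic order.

outcome vector order: (thr0.R0,thr0.R1)
|PSO outcomes| = 6

thr0.R0=0 thr0.R1=1
thr0.R0=0 thr0.R1=2
thr0.R0=1 thr0.R1=1
thr0.R0=1 thr0.R1=2
thr0.R0=2 thr0.R1=1
thr0.R0=2 thr0.R1=2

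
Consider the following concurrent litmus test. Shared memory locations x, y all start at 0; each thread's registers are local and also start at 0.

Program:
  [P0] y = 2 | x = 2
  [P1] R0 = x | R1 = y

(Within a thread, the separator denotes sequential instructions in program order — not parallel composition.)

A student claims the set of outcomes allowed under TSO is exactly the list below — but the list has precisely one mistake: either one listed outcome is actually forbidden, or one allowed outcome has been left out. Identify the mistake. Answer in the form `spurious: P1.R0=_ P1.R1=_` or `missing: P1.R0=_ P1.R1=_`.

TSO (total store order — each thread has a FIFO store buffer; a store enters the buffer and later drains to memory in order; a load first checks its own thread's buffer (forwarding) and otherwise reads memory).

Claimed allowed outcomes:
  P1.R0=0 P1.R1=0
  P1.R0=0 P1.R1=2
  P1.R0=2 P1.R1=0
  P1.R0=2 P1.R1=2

outcome vector order: (P1.R0,P1.R1)
TSO: 3 outcomes — {<0 0>, <0 2>, <2 2>}
claimed∖TSO = {<2 0>}

spurious: P1.R0=2 P1.R1=0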